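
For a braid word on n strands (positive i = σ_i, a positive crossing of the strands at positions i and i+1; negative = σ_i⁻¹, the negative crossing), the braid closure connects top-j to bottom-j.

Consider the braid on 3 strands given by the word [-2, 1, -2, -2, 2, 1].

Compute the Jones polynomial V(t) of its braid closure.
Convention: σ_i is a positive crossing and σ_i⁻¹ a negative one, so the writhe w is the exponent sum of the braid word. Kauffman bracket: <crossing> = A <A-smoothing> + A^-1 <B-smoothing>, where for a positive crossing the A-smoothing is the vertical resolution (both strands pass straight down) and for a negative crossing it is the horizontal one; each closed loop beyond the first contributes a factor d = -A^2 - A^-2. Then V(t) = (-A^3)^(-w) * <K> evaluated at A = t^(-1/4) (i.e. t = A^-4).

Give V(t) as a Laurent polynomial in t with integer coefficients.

First cancel adjacent σ_i σ_i⁻¹ pairs (Reidemeister II — same braid, same closure): s2^-1 s1 s2^-1 s2^-1 s2 s1 → s2^-1 s1 s2^-1 s1.
Braid: s2^-1 s1 s2^-1 s1 on 3 strands, 4 crossings.
Writhe w = (#positive) - (#negative) = 2 - 2 = 0.
State-sum expansion of <K>. There are 2^4 = 16 states.
Each crossing splits two ways (0=vertical, 1=horizontal). The state's weight is A^(#A-smoothings - #B-smoothings) * d^(loops - 1).
  state 0000: A-exp=+0, loops=3, term = A^0 * d^2
  state 0001: A-exp=-2, loops=2, term = A^-2 * d^1
  state 0010: A-exp=+2, loops=2, term = A^2 * d^1
  state 0011: A-exp=+0, loops=1, term = A^0 * d^0
  state 0100: A-exp=-2, loops=2, term = A^-2 * d^1
  state 0101: A-exp=-4, loops=3, term = A^-4 * d^2
  state 0110: A-exp=+0, loops=1, term = A^0 * d^0
  state 0111: A-exp=-2, loops=2, term = A^-2 * d^1
  state 1000: A-exp=+2, loops=2, term = A^2 * d^1
  state 1001: A-exp=+0, loops=1, term = A^0 * d^0
  state 1010: A-exp=+4, loops=3, term = A^4 * d^2
  state 1011: A-exp=+2, loops=2, term = A^2 * d^1
  state 1100: A-exp=+0, loops=1, term = A^0 * d^0
  state 1101: A-exp=-2, loops=2, term = A^-2 * d^1
  state 1110: A-exp=+2, loops=2, term = A^2 * d^1
  state 1111: A-exp=+0, loops=1, term = A^0 * d^0
Collect the terms by A-exponent (count of states per loop number):
Powers of d = -A^2 - A^-2: d^2 = A^4 + 2 + A^-4.
  A^4 * (d^2) = A^8 + 2*A^4 + 1
  A^2 * (4*d) = -4*A^4 - 4
  A^0 * (5 + d^2) = A^4 + 7 + A^-4
  A^-2 * (4*d) = -4 - 4*A^-4
  A^-4 * (d^2) = 1 + 2*A^-4 + A^-8
Summing the groups: <K> = A^8 - A^4 + 1 - A^-4 + A^-8
Normalise by the writhe: (-A^3)^(-w) = (-A^3)^(0) = 1, so f(A) = 1 * <K> = A^8 - A^4 + 1 - A^-4 + A^-8.
Substitute A = t^(-1/4), i.e. A^e → t^(-e/4): V(t) = t^2 - t + 1 - t^-1 + t^-2

Answer: t^2 - t + 1 - t^-1 + t^-2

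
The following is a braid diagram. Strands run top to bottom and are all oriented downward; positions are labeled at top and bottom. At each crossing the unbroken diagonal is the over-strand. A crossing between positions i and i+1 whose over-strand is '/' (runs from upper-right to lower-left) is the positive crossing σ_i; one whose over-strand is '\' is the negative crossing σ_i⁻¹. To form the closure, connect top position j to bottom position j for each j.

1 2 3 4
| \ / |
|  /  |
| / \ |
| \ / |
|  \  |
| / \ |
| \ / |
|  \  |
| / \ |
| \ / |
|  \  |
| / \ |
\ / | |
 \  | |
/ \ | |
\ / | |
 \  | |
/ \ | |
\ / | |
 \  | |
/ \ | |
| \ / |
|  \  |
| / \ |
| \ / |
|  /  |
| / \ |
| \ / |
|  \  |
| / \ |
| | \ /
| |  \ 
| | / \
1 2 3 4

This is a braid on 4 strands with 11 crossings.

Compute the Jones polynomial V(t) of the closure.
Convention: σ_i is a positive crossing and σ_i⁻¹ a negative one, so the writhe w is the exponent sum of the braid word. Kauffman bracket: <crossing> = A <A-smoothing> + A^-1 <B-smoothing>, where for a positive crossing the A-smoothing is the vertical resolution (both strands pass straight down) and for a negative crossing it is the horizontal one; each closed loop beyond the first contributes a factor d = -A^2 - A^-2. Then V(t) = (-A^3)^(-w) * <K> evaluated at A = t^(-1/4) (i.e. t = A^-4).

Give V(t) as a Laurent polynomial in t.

t^-2 + 2*t^-4 - 2*t^-5 + t^-6 - 2*t^-7 + t^-8

Derivation:
Reading the diagram top to bottom ('/'-over between positions i,i+1 = s_i, '\'-over = s_i^-1): braid word = s2 s2^-1 s2^-1 s2^-1 s1^-1 s1^-1 s1^-1 s2^-1 s2 s2^-1 s3^-1.
The presented braid s2 s2^-1 s2^-1 s2^-1 s1^-1 s1^-1 s1^-1 s2^-1 s2 s2^-1 s3^-1 on 4 strands reduces by inverse Markov moves (closure unchanged at each step):
  Destabilize: the word has the form β·s3^-1 where s3^-1 occurs only as the final letter (β ∈ B_3); drop it and the last strand → 3 strands.
  Deconjugate: the word is γ·β·γ⁻¹ with γ = s2 s2^-1 (prefix) and γ⁻¹ = s2 s2^-1 (suffix); strip both.
Reduced to β = s2^-1 s2^-1 s1^-1 s1^-1 s1^-1 s2^-1 on 3 strands, 6 crossings.
Compute on β:
Braid: s2^-1 s2^-1 s1^-1 s1^-1 s1^-1 s2^-1 on 3 strands, 6 crossings.
Writhe w = (#positive) - (#negative) = 0 - 6 = -6.
Enumerate smoothing states for the bracket polynomial. There are 2^6 = 64 states.
For each crossing: s=0 is the vertical smoothing, s=1 horizontal. Crossing k contributes A^(sign_k * (1 - 2*s_k)); loop factor d = -A^2 - A^-2.
Tabulate the states by total A-exponent and number of loops L (A-exp: L × count):
  A^6: L=5 ×1
  A^4: L=4 ×6
  A^2: L=3 ×15
  A^0: L=2 ×18, L=4 ×2
  A^-2: L=1 ×9, L=3 ×6
  A^-4: L=2 ×6
  A^-6: L=3 ×1
Each group contributes A^e * Σ count * d^(L-1):
Powers of d = -A^2 - A^-2: d^2 = A^4 + 2 + A^-4; d^3 = -A^6 - 3*A^2 - 3*A^-2 - A^-6; d^4 = A^8 + 4*A^4 + 6 + 4*A^-4 + A^-8.
  A^6 * (d^4) = A^14 + 4*A^10 + 6*A^6 + 4*A^2 + A^-2
  A^4 * (6*d^3) = -6*A^10 - 18*A^6 - 18*A^2 - 6*A^-2
  A^2 * (15*d^2) = 15*A^6 + 30*A^2 + 15*A^-2
  A^0 * (18*d + 2*d^3) = -2*A^6 - 24*A^2 - 24*A^-2 - 2*A^-6
  A^-2 * (9 + 6*d^2) = 6*A^2 + 21*A^-2 + 6*A^-6
  A^-4 * (6*d) = -6*A^-2 - 6*A^-6
  A^-6 * (d^2) = A^-2 + 2*A^-6 + A^-10
Summing the groups: <K> = A^14 - 2*A^10 + A^6 - 2*A^2 + 2*A^-2 + A^-10
Normalise by the writhe: (-A^3)^(-w) = (-A^3)^(6) = A^18, so f(A) = A^18 * <K> = A^32 - 2*A^28 + A^24 - 2*A^20 + 2*A^16 + A^8.
Substitute A = t^(-1/4), i.e. A^e → t^(-e/4): V(t) = t^-2 + 2*t^-4 - 2*t^-5 + t^-6 - 2*t^-7 + t^-8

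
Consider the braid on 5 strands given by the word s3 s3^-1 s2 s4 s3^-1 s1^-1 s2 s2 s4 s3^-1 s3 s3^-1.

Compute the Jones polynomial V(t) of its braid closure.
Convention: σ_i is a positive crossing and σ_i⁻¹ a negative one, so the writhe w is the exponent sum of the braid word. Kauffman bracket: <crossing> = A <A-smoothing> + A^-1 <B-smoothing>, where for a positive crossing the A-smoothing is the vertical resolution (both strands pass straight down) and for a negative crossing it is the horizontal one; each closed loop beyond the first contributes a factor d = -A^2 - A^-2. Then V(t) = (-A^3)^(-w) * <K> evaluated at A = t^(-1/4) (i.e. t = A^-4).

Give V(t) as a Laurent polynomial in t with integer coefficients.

-t^6 + 2*t^5 - 3*t^4 + 4*t^3 - 3*t^2 + 3*t - 2 + t^-1

Derivation:
The presented braid s3 s3^-1 s2 s4 s3^-1 s1^-1 s2 s2 s4 s3^-1 s3 s3^-1 on 5 strands reduces by inverse Markov moves (closure unchanged at each step):
  Deconjugate: the word is γ·β·γ⁻¹ with γ = s3 s3^-1 (prefix) and γ⁻¹ = s3 s3^-1 (suffix); strip both.
Reduced to β = s2 s4 s3^-1 s1^-1 s2 s2 s4 s3^-1 on 5 strands, 8 crossings.
Compute on β:
Braid: s2 s4 s3^-1 s1^-1 s2 s2 s4 s3^-1 on 5 strands, 8 crossings.
Writhe w = (#positive) - (#negative) = 5 - 3 = 2.
Computing the Kauffman bracket via state sum. There are 2^8 = 256 states.
Smooth each crossing (0=||, 1=⌣⌢); contribution A^(Σ sign_k(1-2s_k)) * d^(L-1).
Tabulate the states by total A-exponent and number of loops L (A-exp: L × count):
  A^8: L=4 ×1
  A^6: L=3 ×7, L=5 ×1
  A^4: L=2 ×19, L=4 ×9
  A^2: L=1 ×19, L=3 ×35, L=5 ×2
  A^0: L=2 ×48, L=4 ×22
  A^-2: L=3 ×49, L=5 ×7
  A^-4: L=4 ×27, L=6 ×1
  A^-6: L=5 ×8
  A^-8: L=6 ×1
Each group contributes A^e * Σ count * d^(L-1):
Powers of d = -A^2 - A^-2: d^2 = A^4 + 2 + A^-4; d^3 = -A^6 - 3*A^2 - 3*A^-2 - A^-6; d^4 = A^8 + 4*A^4 + 6 + 4*A^-4 + A^-8; d^5 = -A^10 - 5*A^6 - 10*A^2 - 10*A^-2 - 5*A^-6 - A^-10.
  A^8 * (d^3) = -A^14 - 3*A^10 - 3*A^6 - A^2
  A^6 * (7*d^2 + d^4) = A^14 + 11*A^10 + 20*A^6 + 11*A^2 + A^-2
  A^4 * (19*d + 9*d^3) = -9*A^10 - 46*A^6 - 46*A^2 - 9*A^-2
  A^2 * (19 + 35*d^2 + 2*d^4) = 2*A^10 + 43*A^6 + 101*A^2 + 43*A^-2 + 2*A^-6
  A^0 * (48*d + 22*d^3) = -22*A^6 - 114*A^2 - 114*A^-2 - 22*A^-6
  A^-2 * (49*d^2 + 7*d^4) = 7*A^6 + 77*A^2 + 140*A^-2 + 77*A^-6 + 7*A^-10
  A^-4 * (27*d^3 + d^5) = -A^6 - 32*A^2 - 91*A^-2 - 91*A^-6 - 32*A^-10 - A^-14
  A^-6 * (8*d^4) = 8*A^2 + 32*A^-2 + 48*A^-6 + 32*A^-10 + 8*A^-14
  A^-8 * (d^5) = -A^2 - 5*A^-2 - 10*A^-6 - 10*A^-10 - 5*A^-14 - A^-18
Summing the groups: <K> = A^10 - 2*A^6 + 3*A^2 - 3*A^-2 + 4*A^-6 - 3*A^-10 + 2*A^-14 - A^-18
Normalise by the writhe: (-A^3)^(-w) = (-A^3)^(-2) = A^-6, so f(A) = A^-6 * <K> = A^4 - 2 + 3*A^-4 - 3*A^-8 + 4*A^-12 - 3*A^-16 + 2*A^-20 - A^-24.
Substitute A = t^(-1/4), i.e. A^e → t^(-e/4): V(t) = -t^6 + 2*t^5 - 3*t^4 + 4*t^3 - 3*t^2 + 3*t - 2 + t^-1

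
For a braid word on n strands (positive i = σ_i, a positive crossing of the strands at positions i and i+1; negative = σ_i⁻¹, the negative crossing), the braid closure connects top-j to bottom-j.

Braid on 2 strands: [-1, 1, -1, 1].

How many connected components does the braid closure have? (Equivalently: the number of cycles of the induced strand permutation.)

2

Derivation:
Track the strand permutation on 2 strands, starting from identity.
  step 1: s1^-1 swaps positions 1,2 -> [2 1]
  step 2: s1 swaps positions 1,2 -> [1 2]
  step 3: s1^-1 swaps positions 1,2 -> [2 1]
  step 4: s1 swaps positions 1,2 -> [1 2]
Final permutation (position -> original strand): [1 2]
Closure components = cycle count of this permutation = 2.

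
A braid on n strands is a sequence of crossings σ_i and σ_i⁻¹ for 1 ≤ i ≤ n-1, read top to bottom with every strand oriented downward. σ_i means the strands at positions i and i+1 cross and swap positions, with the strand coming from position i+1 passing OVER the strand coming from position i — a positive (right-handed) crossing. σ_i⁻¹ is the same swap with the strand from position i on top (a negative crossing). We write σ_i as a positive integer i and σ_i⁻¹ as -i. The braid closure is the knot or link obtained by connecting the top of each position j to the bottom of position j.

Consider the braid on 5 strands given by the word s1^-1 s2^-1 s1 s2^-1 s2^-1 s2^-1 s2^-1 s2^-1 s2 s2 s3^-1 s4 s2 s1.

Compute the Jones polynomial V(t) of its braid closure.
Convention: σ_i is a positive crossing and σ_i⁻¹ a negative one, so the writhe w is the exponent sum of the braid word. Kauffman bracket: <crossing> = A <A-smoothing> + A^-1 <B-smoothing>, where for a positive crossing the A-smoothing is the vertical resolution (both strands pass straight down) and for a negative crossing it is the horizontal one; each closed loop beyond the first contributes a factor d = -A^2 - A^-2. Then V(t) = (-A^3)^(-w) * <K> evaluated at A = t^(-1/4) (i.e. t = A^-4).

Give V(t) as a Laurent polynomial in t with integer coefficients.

t^-1 + t^-3 - t^-4

Derivation:
The presented braid s1^-1 s2^-1 s1 s2^-1 s2^-1 s2^-1 s2^-1 s2^-1 s2 s2 s3^-1 s4 s2 s1 on 5 strands reduces by inverse Markov moves (closure unchanged at each step):
  Deconjugate: the word is γ·β·γ⁻¹ with γ = s1^-1 s2^-1 (prefix) and γ⁻¹ = s2 s1 (suffix); strip both.
  Destabilize: the word has the form β·s4 where s4 occurs only as the final letter (β ∈ B_4); drop it and the last strand → 4 strands.
  Destabilize: the word has the form β·s3^-1 where s3^-1 occurs only as the final letter (β ∈ B_3); drop it and the last strand → 3 strands.
Reduced to β = s1 s2^-1 s2^-1 s2^-1 s2^-1 s2^-1 s2 s2 on 3 strands, 8 crossings.
Compute on β:
First cancel adjacent σ_i σ_i⁻¹ pairs (Reidemeister II — same braid, same closure): s1 s2^-1 s2^-1 s2^-1 s2^-1 s2^-1 s2 s2 → s1 s2^-1 s2^-1 s2^-1.
Braid: s1 s2^-1 s2^-1 s2^-1 on 3 strands, 4 crossings.
Writhe w = (#positive) - (#negative) = 1 - 3 = -2.
Computing the Kauffman bracket via state sum. There are 2^4 = 16 states.
Smooth each crossing (0=||, 1=⌣⌢); contribution A^(Σ sign_k(1-2s_k)) * d^(L-1).
  state 0000: A-exp=-2, loops=3, term = A^-2 * d^2
  state 0001: A-exp=+0, loops=2, term = A^0 * d^1
  state 0010: A-exp=+0, loops=2, term = A^0 * d^1
  state 0011: A-exp=+2, loops=3, term = A^2 * d^2
  state 0100: A-exp=+0, loops=2, term = A^0 * d^1
  state 0101: A-exp=+2, loops=3, term = A^2 * d^2
  state 0110: A-exp=+2, loops=3, term = A^2 * d^2
  state 0111: A-exp=+4, loops=4, term = A^4 * d^3
  state 1000: A-exp=-4, loops=2, term = A^-4 * d^1
  state 1001: A-exp=-2, loops=1, term = A^-2 * d^0
  state 1010: A-exp=-2, loops=1, term = A^-2 * d^0
  state 1011: A-exp=+0, loops=2, term = A^0 * d^1
  state 1100: A-exp=-2, loops=1, term = A^-2 * d^0
  state 1101: A-exp=+0, loops=2, term = A^0 * d^1
  state 1110: A-exp=+0, loops=2, term = A^0 * d^1
  state 1111: A-exp=+2, loops=3, term = A^2 * d^2
Collect the terms by A-exponent (count of states per loop number):
Powers of d = -A^2 - A^-2: d^2 = A^4 + 2 + A^-4; d^3 = -A^6 - 3*A^2 - 3*A^-2 - A^-6.
  A^4 * (d^3) = -A^10 - 3*A^6 - 3*A^2 - A^-2
  A^2 * (4*d^2) = 4*A^6 + 8*A^2 + 4*A^-2
  A^0 * (6*d) = -6*A^2 - 6*A^-2
  A^-2 * (3 + d^2) = A^2 + 5*A^-2 + A^-6
  A^-4 * (d) = -A^-2 - A^-6
Summing the groups: <K> = -A^10 + A^6 + A^-2
Normalise by the writhe: (-A^3)^(-w) = (-A^3)^(2) = A^6, so f(A) = A^6 * <K> = -A^16 + A^12 + A^4.
Substitute A = t^(-1/4), i.e. A^e → t^(-e/4): V(t) = t^-1 + t^-3 - t^-4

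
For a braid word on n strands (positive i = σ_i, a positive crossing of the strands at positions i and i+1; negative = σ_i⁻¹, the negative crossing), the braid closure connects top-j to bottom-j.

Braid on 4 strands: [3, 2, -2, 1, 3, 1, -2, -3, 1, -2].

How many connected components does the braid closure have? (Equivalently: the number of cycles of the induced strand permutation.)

2

Derivation:
Track the strand permutation on 4 strands, starting from identity.
  step 1: s3 swaps positions 3,4 -> [1 2 4 3]
  step 2: s2 swaps positions 2,3 -> [1 4 2 3]
  step 3: s2^-1 swaps positions 2,3 -> [1 2 4 3]
  step 4: s1 swaps positions 1,2 -> [2 1 4 3]
  step 5: s3 swaps positions 3,4 -> [2 1 3 4]
  step 6: s1 swaps positions 1,2 -> [1 2 3 4]
  step 7: s2^-1 swaps positions 2,3 -> [1 3 2 4]
  step 8: s3^-1 swaps positions 3,4 -> [1 3 4 2]
  step 9: s1 swaps positions 1,2 -> [3 1 4 2]
  step 10: s2^-1 swaps positions 2,3 -> [3 4 1 2]
Final permutation (position -> original strand): [3 4 1 2]
Closure components = cycle count of this permutation = 2.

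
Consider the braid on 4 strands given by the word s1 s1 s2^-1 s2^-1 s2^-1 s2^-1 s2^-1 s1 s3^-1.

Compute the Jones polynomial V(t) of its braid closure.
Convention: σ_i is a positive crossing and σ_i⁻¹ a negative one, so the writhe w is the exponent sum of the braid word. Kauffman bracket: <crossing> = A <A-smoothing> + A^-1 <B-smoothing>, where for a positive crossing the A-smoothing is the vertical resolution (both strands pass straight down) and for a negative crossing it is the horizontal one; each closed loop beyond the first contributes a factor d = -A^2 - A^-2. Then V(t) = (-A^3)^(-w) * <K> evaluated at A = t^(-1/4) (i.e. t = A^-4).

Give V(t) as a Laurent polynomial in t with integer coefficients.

-t^2 + t - 1 + 3*t^-1 - 2*t^-2 + 3*t^-3 - 2*t^-4 + t^-5 - t^-6

Derivation:
The presented braid s1 s1 s2^-1 s2^-1 s2^-1 s2^-1 s2^-1 s1 s3^-1 on 4 strands reduces by inverse Markov moves (closure unchanged at each step):
  Destabilize: the word has the form β·s3^-1 where s3^-1 occurs only as the final letter (β ∈ B_3); drop it and the last strand → 3 strands.
Reduced to β = s1 s1 s2^-1 s2^-1 s2^-1 s2^-1 s2^-1 s1 on 3 strands, 8 crossings.
Compute on β:
Braid: s1 s1 s2^-1 s2^-1 s2^-1 s2^-1 s2^-1 s1 on 3 strands, 8 crossings.
Writhe w = (#positive) - (#negative) = 3 - 5 = -2.
Computing the Kauffman bracket via state sum. There are 2^8 = 256 states.
Each crossing splits two ways (0=vertical, 1=horizontal). The state's weight is A^(#A-smoothings - #B-smoothings) * d^(loops - 1).
Tabulate the states by total A-exponent and number of loops L (A-exp: L × count):
  A^8: L=6 ×1
  A^6: L=5 ×8
  A^4: L=4 ×25, L=6 ×3
  A^2: L=3 ×40, L=5 ×15, L=7 ×1
  A^0: L=2 ×35, L=4 ×30, L=6 ×5
  A^-2: L=1 ×15, L=3 ×31, L=5 ×10
  A^-4: L=2 ×18, L=4 ×10
  A^-6: L=3 ×8
  A^-8: L=4 ×1
Each group contributes A^e * Σ count * d^(L-1):
Powers of d = -A^2 - A^-2: d^2 = A^4 + 2 + A^-4; d^3 = -A^6 - 3*A^2 - 3*A^-2 - A^-6; d^4 = A^8 + 4*A^4 + 6 + 4*A^-4 + A^-8; d^5 = -A^10 - 5*A^6 - 10*A^2 - 10*A^-2 - 5*A^-6 - A^-10; d^6 = A^12 + 6*A^8 + 15*A^4 + 20 + 15*A^-4 + 6*A^-8 + A^-12.
  A^8 * (d^5) = -A^18 - 5*A^14 - 10*A^10 - 10*A^6 - 5*A^2 - A^-2
  A^6 * (8*d^4) = 8*A^14 + 32*A^10 + 48*A^6 + 32*A^2 + 8*A^-2
  A^4 * (25*d^3 + 3*d^5) = -3*A^14 - 40*A^10 - 105*A^6 - 105*A^2 - 40*A^-2 - 3*A^-6
  A^2 * (40*d^2 + 15*d^4 + d^6) = A^14 + 21*A^10 + 115*A^6 + 190*A^2 + 115*A^-2 + 21*A^-6 + A^-10
  A^0 * (35*d + 30*d^3 + 5*d^5) = -5*A^10 - 55*A^6 - 175*A^2 - 175*A^-2 - 55*A^-6 - 5*A^-10
  A^-2 * (15 + 31*d^2 + 10*d^4) = 10*A^6 + 71*A^2 + 137*A^-2 + 71*A^-6 + 10*A^-10
  A^-4 * (18*d + 10*d^3) = -10*A^2 - 48*A^-2 - 48*A^-6 - 10*A^-10
  A^-6 * (8*d^2) = 8*A^-2 + 16*A^-6 + 8*A^-10
  A^-8 * (d^3) = -A^-2 - 3*A^-6 - 3*A^-10 - A^-14
Summing the groups: <K> = -A^18 + A^14 - 2*A^10 + 3*A^6 - 2*A^2 + 3*A^-2 - A^-6 + A^-10 - A^-14
Normalise by the writhe: (-A^3)^(-w) = (-A^3)^(2) = A^6, so f(A) = A^6 * <K> = -A^24 + A^20 - 2*A^16 + 3*A^12 - 2*A^8 + 3*A^4 - 1 + A^-4 - A^-8.
Substitute A = t^(-1/4), i.e. A^e → t^(-e/4): V(t) = -t^2 + t - 1 + 3*t^-1 - 2*t^-2 + 3*t^-3 - 2*t^-4 + t^-5 - t^-6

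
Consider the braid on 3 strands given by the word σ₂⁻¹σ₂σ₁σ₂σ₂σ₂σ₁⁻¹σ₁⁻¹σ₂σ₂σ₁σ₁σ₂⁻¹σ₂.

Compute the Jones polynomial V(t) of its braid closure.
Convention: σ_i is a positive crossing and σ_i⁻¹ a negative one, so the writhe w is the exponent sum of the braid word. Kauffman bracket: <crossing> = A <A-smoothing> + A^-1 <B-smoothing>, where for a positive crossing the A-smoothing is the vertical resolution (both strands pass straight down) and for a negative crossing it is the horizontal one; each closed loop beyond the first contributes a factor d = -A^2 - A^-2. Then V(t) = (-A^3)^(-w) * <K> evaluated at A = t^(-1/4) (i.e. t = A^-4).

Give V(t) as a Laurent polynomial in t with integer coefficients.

The presented braid s2^-1 s2 s1 s2 s2 s2 s1^-1 s1^-1 s2 s2 s1 s1 s2^-1 s2 on 3 strands reduces by inverse Markov moves (closure unchanged at each step):
  Deconjugate: the word is γ·β·γ⁻¹ with γ = s2^-1 s2 (prefix) and γ⁻¹ = s2^-1 s2 (suffix); strip both.
Reduced to β = s1 s2 s2 s2 s1^-1 s1^-1 s2 s2 s1 s1 on 3 strands, 10 crossings.
Compute on β:
Braid: s1 s2 s2 s2 s1^-1 s1^-1 s2 s2 s1 s1 on 3 strands, 10 crossings.
Writhe w = (#positive) - (#negative) = 8 - 2 = 6.
Enumerate smoothing states for the bracket polynomial. There are 2^10 = 1024 states.
Smooth each crossing (0=||, 1=⌣⌢); contribution A^(Σ sign_k(1-2s_k)) * d^(L-1).
Tabulate the states by total A-exponent and number of loops L (A-exp: L × count):
  A^10: L=3 ×1
  A^8: L=2 ×7, L=4 ×3
  A^6: L=1 ×10, L=3 ×32, L=5 ×3
  A^4: L=2 ×76, L=4 ×43, L=6 ×1
  A^2: L=1 ×51, L=3 ×132, L=5 ×27
  A^0: L=2 ×135, L=4 ×109, L=6 ×8
  A^-2: L=3 ×161, L=5 ×48, L=7 ×1
  A^-4: L=4 ×109, L=6 ×11
  A^-6: L=5 ×44, L=7 ×1
  A^-8: L=6 ×10
  A^-10: L=7 ×1
Each group contributes A^e * Σ count * d^(L-1):
Powers of d = -A^2 - A^-2: d^2 = A^4 + 2 + A^-4; d^3 = -A^6 - 3*A^2 - 3*A^-2 - A^-6; d^4 = A^8 + 4*A^4 + 6 + 4*A^-4 + A^-8; d^5 = -A^10 - 5*A^6 - 10*A^2 - 10*A^-2 - 5*A^-6 - A^-10; d^6 = A^12 + 6*A^8 + 15*A^4 + 20 + 15*A^-4 + 6*A^-8 + A^-12.
  A^10 * (d^2) = A^14 + 2*A^10 + A^6
  A^8 * (7*d + 3*d^3) = -3*A^14 - 16*A^10 - 16*A^6 - 3*A^2
  A^6 * (10 + 32*d^2 + 3*d^4) = 3*A^14 + 44*A^10 + 92*A^6 + 44*A^2 + 3*A^-2
  A^4 * (76*d + 43*d^3 + d^5) = -A^14 - 48*A^10 - 215*A^6 - 215*A^2 - 48*A^-2 - A^-6
  A^2 * (51 + 132*d^2 + 27*d^4) = 27*A^10 + 240*A^6 + 477*A^2 + 240*A^-2 + 27*A^-6
  A^0 * (135*d + 109*d^3 + 8*d^5) = -8*A^10 - 149*A^6 - 542*A^2 - 542*A^-2 - 149*A^-6 - 8*A^-10
  A^-2 * (161*d^2 + 48*d^4 + d^6) = A^10 + 54*A^6 + 368*A^2 + 630*A^-2 + 368*A^-6 + 54*A^-10 + A^-14
  A^-4 * (109*d^3 + 11*d^5) = -11*A^6 - 164*A^2 - 437*A^-2 - 437*A^-6 - 164*A^-10 - 11*A^-14
  A^-6 * (44*d^4 + d^6) = A^6 + 50*A^2 + 191*A^-2 + 284*A^-6 + 191*A^-10 + 50*A^-14 + A^-18
  A^-8 * (10*d^5) = -10*A^2 - 50*A^-2 - 100*A^-6 - 100*A^-10 - 50*A^-14 - 10*A^-18
  A^-10 * (d^6) = A^2 + 6*A^-2 + 15*A^-6 + 20*A^-10 + 15*A^-14 + 6*A^-18 + A^-22
Summing the groups: <K> = 2*A^10 - 3*A^6 + 6*A^2 - 7*A^-2 + 7*A^-6 - 7*A^-10 + 5*A^-14 - 3*A^-18 + A^-22
Normalise by the writhe: (-A^3)^(-w) = (-A^3)^(-6) = A^-18, so f(A) = A^-18 * <K> = 2*A^-8 - 3*A^-12 + 6*A^-16 - 7*A^-20 + 7*A^-24 - 7*A^-28 + 5*A^-32 - 3*A^-36 + A^-40.
Substitute A = t^(-1/4), i.e. A^e → t^(-e/4): V(t) = t^10 - 3*t^9 + 5*t^8 - 7*t^7 + 7*t^6 - 7*t^5 + 6*t^4 - 3*t^3 + 2*t^2

Answer: t^10 - 3*t^9 + 5*t^8 - 7*t^7 + 7*t^6 - 7*t^5 + 6*t^4 - 3*t^3 + 2*t^2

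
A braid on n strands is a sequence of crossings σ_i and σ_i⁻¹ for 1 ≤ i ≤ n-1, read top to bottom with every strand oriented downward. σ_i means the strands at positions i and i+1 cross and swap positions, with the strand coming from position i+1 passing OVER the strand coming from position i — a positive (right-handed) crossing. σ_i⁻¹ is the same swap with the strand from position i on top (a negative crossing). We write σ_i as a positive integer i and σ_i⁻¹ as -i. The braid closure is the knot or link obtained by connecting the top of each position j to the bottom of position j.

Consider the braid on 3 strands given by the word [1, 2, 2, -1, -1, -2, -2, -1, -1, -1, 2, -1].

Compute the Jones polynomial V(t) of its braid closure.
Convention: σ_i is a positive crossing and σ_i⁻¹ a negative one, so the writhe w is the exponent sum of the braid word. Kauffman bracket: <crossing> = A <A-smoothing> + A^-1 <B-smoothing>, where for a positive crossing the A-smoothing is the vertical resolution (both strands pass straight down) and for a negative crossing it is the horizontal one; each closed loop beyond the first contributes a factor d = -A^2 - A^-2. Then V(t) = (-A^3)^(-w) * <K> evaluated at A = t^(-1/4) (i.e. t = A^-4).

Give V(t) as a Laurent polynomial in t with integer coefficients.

The presented braid s1 s2 s2 s1^-1 s1^-1 s2^-1 s2^-1 s1^-1 s1^-1 s1^-1 s2 s1^-1 on 3 strands reduces by inverse Markov moves (closure unchanged at each step):
  Deconjugate: the word is γ·β·γ⁻¹ with γ = s1 (prefix) and γ⁻¹ = s1^-1 (suffix); strip both.
Reduced to β = s2 s2 s1^-1 s1^-1 s2^-1 s2^-1 s1^-1 s1^-1 s1^-1 s2 on 3 strands, 10 crossings.
Compute on β:
Braid: s2 s2 s1^-1 s1^-1 s2^-1 s2^-1 s1^-1 s1^-1 s1^-1 s2 on 3 strands, 10 crossings.
Writhe w = (#positive) - (#negative) = 3 - 7 = -4.
Computing the Kauffman bracket via state sum. There are 2^10 = 1024 states.
For each crossing: s=0 is the vertical smoothing, s=1 horizontal. Crossing k contributes A^(sign_k * (1 - 2*s_k)); loop factor d = -A^2 - A^-2.
Tabulate the states by total A-exponent and number of loops L (A-exp: L × count):
  A^10: L=6 ×1
  A^8: L=5 ×10
  A^6: L=4 ×41, L=6 ×4
  A^4: L=3 ×87, L=5 ×32, L=7 ×1
  A^2: L=2 ×97, L=4 ×100, L=6 ×13
  A^0: L=1 ×46, L=3 ×152, L=5 ×52, L=7 ×2
  A^-2: L=2 ×103, L=4 ×96, L=6 ×11
  A^-4: L=1 ×15, L=3 ×79, L=5 ×26
  A^-6: L=2 ×18, L=4 ×26, L=6 ×1
  A^-8: L=3 ×8, L=5 ×2
  A^-10: L=4 ×1
Each group contributes A^e * Σ count * d^(L-1):
Powers of d = -A^2 - A^-2: d^2 = A^4 + 2 + A^-4; d^3 = -A^6 - 3*A^2 - 3*A^-2 - A^-6; d^4 = A^8 + 4*A^4 + 6 + 4*A^-4 + A^-8; d^5 = -A^10 - 5*A^6 - 10*A^2 - 10*A^-2 - 5*A^-6 - A^-10; d^6 = A^12 + 6*A^8 + 15*A^4 + 20 + 15*A^-4 + 6*A^-8 + A^-12.
  A^10 * (d^5) = -A^20 - 5*A^16 - 10*A^12 - 10*A^8 - 5*A^4 - 1
  A^8 * (10*d^4) = 10*A^16 + 40*A^12 + 60*A^8 + 40*A^4 + 10
  A^6 * (41*d^3 + 4*d^5) = -4*A^16 - 61*A^12 - 163*A^8 - 163*A^4 - 61 - 4*A^-4
  A^4 * (87*d^2 + 32*d^4 + d^6) = A^16 + 38*A^12 + 230*A^8 + 386*A^4 + 230 + 38*A^-4 + A^-8
  A^2 * (97*d + 100*d^3 + 13*d^5) = -13*A^12 - 165*A^8 - 527*A^4 - 527 - 165*A^-4 - 13*A^-8
  A^0 * (46 + 152*d^2 + 52*d^4 + 2*d^6) = 2*A^12 + 64*A^8 + 390*A^4 + 702 + 390*A^-4 + 64*A^-8 + 2*A^-12
  A^-2 * (103*d + 96*d^3 + 11*d^5) = -11*A^8 - 151*A^4 - 501 - 501*A^-4 - 151*A^-8 - 11*A^-12
  A^-4 * (15 + 79*d^2 + 26*d^4) = 26*A^4 + 183 + 329*A^-4 + 183*A^-8 + 26*A^-12
  A^-6 * (18*d + 26*d^3 + d^5) = -A^4 - 31 - 106*A^-4 - 106*A^-8 - 31*A^-12 - A^-16
  A^-8 * (8*d^2 + 2*d^4) = 2 + 16*A^-4 + 28*A^-8 + 16*A^-12 + 2*A^-16
  A^-10 * (d^3) = -A^-4 - 3*A^-8 - 3*A^-12 - A^-16
Summing the groups: <K> = -A^20 + 2*A^16 - 4*A^12 + 5*A^8 - 5*A^4 + 6 - 4*A^-4 + 3*A^-8 - A^-12
Normalise by the writhe: (-A^3)^(-w) = (-A^3)^(4) = A^12, so f(A) = A^12 * <K> = -A^32 + 2*A^28 - 4*A^24 + 5*A^20 - 5*A^16 + 6*A^12 - 4*A^8 + 3*A^4 - 1.
Substitute A = t^(-1/4), i.e. A^e → t^(-e/4): V(t) = -1 + 3*t^-1 - 4*t^-2 + 6*t^-3 - 5*t^-4 + 5*t^-5 - 4*t^-6 + 2*t^-7 - t^-8

Answer: -1 + 3*t^-1 - 4*t^-2 + 6*t^-3 - 5*t^-4 + 5*t^-5 - 4*t^-6 + 2*t^-7 - t^-8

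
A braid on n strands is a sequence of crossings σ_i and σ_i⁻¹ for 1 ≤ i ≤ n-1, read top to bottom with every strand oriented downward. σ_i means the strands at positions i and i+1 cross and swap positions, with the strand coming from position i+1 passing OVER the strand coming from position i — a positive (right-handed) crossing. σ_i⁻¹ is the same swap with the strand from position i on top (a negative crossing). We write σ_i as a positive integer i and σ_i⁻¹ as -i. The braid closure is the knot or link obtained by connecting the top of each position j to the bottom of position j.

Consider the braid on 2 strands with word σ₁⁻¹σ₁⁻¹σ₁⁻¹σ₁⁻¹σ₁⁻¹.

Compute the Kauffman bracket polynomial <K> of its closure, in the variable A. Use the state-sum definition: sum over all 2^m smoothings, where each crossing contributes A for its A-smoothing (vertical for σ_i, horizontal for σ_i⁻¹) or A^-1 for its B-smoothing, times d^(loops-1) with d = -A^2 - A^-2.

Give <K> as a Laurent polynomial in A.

A^13 - A^9 + A^5 - A - A^-7

Derivation:
Braid: s1^-1 s1^-1 s1^-1 s1^-1 s1^-1 on 2 strands, 5 crossings.
Writhe w = (#positive) - (#negative) = 0 - 5 = -5.
State-sum expansion of <K>. There are 2^5 = 32 states.
For each crossing: s=0 is the vertical smoothing, s=1 horizontal. Crossing k contributes A^(sign_k * (1 - 2*s_k)); loop factor d = -A^2 - A^-2.
  state 00000: A-exp=-5, loops=2, term = A^-5 * d^1
  state 00001: A-exp=-3, loops=1, term = A^-3 * d^0
  state 00010: A-exp=-3, loops=1, term = A^-3 * d^0
  state 00011: A-exp=-1, loops=2, term = A^-1 * d^1
  state 00100: A-exp=-3, loops=1, term = A^-3 * d^0
  state 00101: A-exp=-1, loops=2, term = A^-1 * d^1
  state 00110: A-exp=-1, loops=2, term = A^-1 * d^1
  state 00111: A-exp=+1, loops=3, term = A^1 * d^2
  state 01000: A-exp=-3, loops=1, term = A^-3 * d^0
  state 01001: A-exp=-1, loops=2, term = A^-1 * d^1
  state 01010: A-exp=-1, loops=2, term = A^-1 * d^1
  state 01011: A-exp=+1, loops=3, term = A^1 * d^2
  state 01100: A-exp=-1, loops=2, term = A^-1 * d^1
  state 01101: A-exp=+1, loops=3, term = A^1 * d^2
  state 01110: A-exp=+1, loops=3, term = A^1 * d^2
  state 01111: A-exp=+3, loops=4, term = A^3 * d^3
  state 10000: A-exp=-3, loops=1, term = A^-3 * d^0
  state 10001: A-exp=-1, loops=2, term = A^-1 * d^1
  state 10010: A-exp=-1, loops=2, term = A^-1 * d^1
  state 10011: A-exp=+1, loops=3, term = A^1 * d^2
  state 10100: A-exp=-1, loops=2, term = A^-1 * d^1
  state 10101: A-exp=+1, loops=3, term = A^1 * d^2
  state 10110: A-exp=+1, loops=3, term = A^1 * d^2
  state 10111: A-exp=+3, loops=4, term = A^3 * d^3
  state 11000: A-exp=-1, loops=2, term = A^-1 * d^1
  state 11001: A-exp=+1, loops=3, term = A^1 * d^2
  state 11010: A-exp=+1, loops=3, term = A^1 * d^2
  state 11011: A-exp=+3, loops=4, term = A^3 * d^3
  state 11100: A-exp=+1, loops=3, term = A^1 * d^2
  state 11101: A-exp=+3, loops=4, term = A^3 * d^3
  state 11110: A-exp=+3, loops=4, term = A^3 * d^3
  state 11111: A-exp=+5, loops=5, term = A^5 * d^4
Collect the terms by A-exponent (count of states per loop number):
Powers of d = -A^2 - A^-2: d^2 = A^4 + 2 + A^-4; d^3 = -A^6 - 3*A^2 - 3*A^-2 - A^-6; d^4 = A^8 + 4*A^4 + 6 + 4*A^-4 + A^-8.
  A^5 * (d^4) = A^13 + 4*A^9 + 6*A^5 + 4*A + A^-3
  A^3 * (5*d^3) = -5*A^9 - 15*A^5 - 15*A - 5*A^-3
  A^1 * (10*d^2) = 10*A^5 + 20*A + 10*A^-3
  A^-1 * (10*d) = -10*A - 10*A^-3
  A^-3 * (5) = 5*A^-3
  A^-5 * (d) = -A^-3 - A^-7
Summing the groups: <K> = A^13 - A^9 + A^5 - A - A^-7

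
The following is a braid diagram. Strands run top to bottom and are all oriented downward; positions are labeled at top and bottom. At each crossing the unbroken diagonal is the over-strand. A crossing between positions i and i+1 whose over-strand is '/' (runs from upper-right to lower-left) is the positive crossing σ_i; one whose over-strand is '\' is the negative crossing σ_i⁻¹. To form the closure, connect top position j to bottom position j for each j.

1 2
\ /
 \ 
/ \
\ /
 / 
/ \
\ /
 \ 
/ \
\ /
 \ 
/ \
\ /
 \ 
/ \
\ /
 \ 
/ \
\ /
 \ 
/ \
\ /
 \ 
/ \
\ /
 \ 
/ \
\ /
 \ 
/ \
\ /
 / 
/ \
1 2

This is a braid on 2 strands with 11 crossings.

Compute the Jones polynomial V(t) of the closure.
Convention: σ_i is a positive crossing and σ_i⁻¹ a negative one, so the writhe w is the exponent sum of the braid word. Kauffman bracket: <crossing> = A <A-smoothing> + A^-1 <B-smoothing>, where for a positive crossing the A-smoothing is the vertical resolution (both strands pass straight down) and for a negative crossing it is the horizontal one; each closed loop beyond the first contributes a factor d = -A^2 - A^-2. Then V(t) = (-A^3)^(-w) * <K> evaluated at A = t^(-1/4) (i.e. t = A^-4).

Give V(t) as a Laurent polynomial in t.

Reading the diagram top to bottom ('/'-over between positions i,i+1 = s_i, '\'-over = s_i^-1): braid word = s1^-1 s1 s1^-1 s1^-1 s1^-1 s1^-1 s1^-1 s1^-1 s1^-1 s1^-1 s1.
The presented braid s1^-1 s1 s1^-1 s1^-1 s1^-1 s1^-1 s1^-1 s1^-1 s1^-1 s1^-1 s1 on 2 strands reduces by inverse Markov moves (closure unchanged at each step):
  Deconjugate: the word is γ·β·γ⁻¹ with γ = s1^-1 s1 (prefix) and γ⁻¹ = s1^-1 s1 (suffix); strip both.
Reduced to β = s1^-1 s1^-1 s1^-1 s1^-1 s1^-1 s1^-1 s1^-1 on 2 strands, 7 crossings.
Compute on β:
Braid: s1^-1 s1^-1 s1^-1 s1^-1 s1^-1 s1^-1 s1^-1 on 2 strands, 7 crossings.
Writhe w = (#positive) - (#negative) = 0 - 7 = -7.
Computing the Kauffman bracket via state sum. There are 2^7 = 128 states.
Each crossing splits two ways (0=vertical, 1=horizontal). The state's weight is A^(#A-smoothings - #B-smoothings) * d^(loops - 1).
Tabulate the states by total A-exponent and number of loops L (A-exp: L × count):
  A^7: L=7 ×1
  A^5: L=6 ×7
  A^3: L=5 ×21
  A^1: L=4 ×35
  A^-1: L=3 ×35
  A^-3: L=2 ×21
  A^-5: L=1 ×7
  A^-7: L=2 ×1
Each group contributes A^e * Σ count * d^(L-1):
Powers of d = -A^2 - A^-2: d^2 = A^4 + 2 + A^-4; d^3 = -A^6 - 3*A^2 - 3*A^-2 - A^-6; d^4 = A^8 + 4*A^4 + 6 + 4*A^-4 + A^-8; d^5 = -A^10 - 5*A^6 - 10*A^2 - 10*A^-2 - 5*A^-6 - A^-10; d^6 = A^12 + 6*A^8 + 15*A^4 + 20 + 15*A^-4 + 6*A^-8 + A^-12.
  A^7 * (d^6) = A^19 + 6*A^15 + 15*A^11 + 20*A^7 + 15*A^3 + 6*A^-1 + A^-5
  A^5 * (7*d^5) = -7*A^15 - 35*A^11 - 70*A^7 - 70*A^3 - 35*A^-1 - 7*A^-5
  A^3 * (21*d^4) = 21*A^11 + 84*A^7 + 126*A^3 + 84*A^-1 + 21*A^-5
  A^1 * (35*d^3) = -35*A^7 - 105*A^3 - 105*A^-1 - 35*A^-5
  A^-1 * (35*d^2) = 35*A^3 + 70*A^-1 + 35*A^-5
  A^-3 * (21*d) = -21*A^-1 - 21*A^-5
  A^-5 * (7) = 7*A^-5
  A^-7 * (d) = -A^-5 - A^-9
Summing the groups: <K> = A^19 - A^15 + A^11 - A^7 + A^3 - A^-1 - A^-9
Normalise by the writhe: (-A^3)^(-w) = (-A^3)^(7) = -A^21, so f(A) = -A^21 * <K> = -A^40 + A^36 - A^32 + A^28 - A^24 + A^20 + A^12.
Substitute A = t^(-1/4), i.e. A^e → t^(-e/4): V(t) = t^-3 + t^-5 - t^-6 + t^-7 - t^-8 + t^-9 - t^-10

Answer: t^-3 + t^-5 - t^-6 + t^-7 - t^-8 + t^-9 - t^-10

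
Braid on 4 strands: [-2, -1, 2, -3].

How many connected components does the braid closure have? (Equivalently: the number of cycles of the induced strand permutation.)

Track the strand permutation on 4 strands, starting from identity.
  step 1: s2^-1 swaps positions 2,3 -> [1 3 2 4]
  step 2: s1^-1 swaps positions 1,2 -> [3 1 2 4]
  step 3: s2 swaps positions 2,3 -> [3 2 1 4]
  step 4: s3^-1 swaps positions 3,4 -> [3 2 4 1]
Final permutation (position -> original strand): [3 2 4 1]
Closure components = cycle count of this permutation = 2.

Answer: 2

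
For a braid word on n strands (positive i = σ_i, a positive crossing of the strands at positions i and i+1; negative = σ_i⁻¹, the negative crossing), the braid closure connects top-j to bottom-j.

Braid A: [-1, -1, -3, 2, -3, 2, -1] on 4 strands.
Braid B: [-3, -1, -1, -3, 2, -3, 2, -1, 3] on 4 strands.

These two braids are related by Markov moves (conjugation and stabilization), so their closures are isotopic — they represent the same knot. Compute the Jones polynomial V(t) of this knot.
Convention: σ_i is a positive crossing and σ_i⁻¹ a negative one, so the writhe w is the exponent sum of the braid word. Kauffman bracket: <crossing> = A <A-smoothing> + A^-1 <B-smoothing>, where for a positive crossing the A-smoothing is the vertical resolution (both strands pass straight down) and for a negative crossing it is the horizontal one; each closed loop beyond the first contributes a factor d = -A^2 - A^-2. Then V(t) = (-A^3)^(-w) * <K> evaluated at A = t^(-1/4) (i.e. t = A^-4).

t - 1 + 2*t^-1 - 3*t^-2 + 3*t^-3 - 2*t^-4 + 2*t^-5 - t^-6

Derivation:
Markov-equivalent braids have isotopic closures, hence identical knot invariants. Strip the Markov moves from each word to reach a common short braid β, then compute V(t) once on β.
Braid A: s1^-1 s1^-1 s3^-1 s2 s3^-1 s2 s1^-1 on 4 strands has no conjugating prefix/suffix or stabilization to strip; take β = s1^-1 s1^-1 s3^-1 s2 s3^-1 s2 s1^-1.
Braid B: s3^-1 s1^-1 s1^-1 s3^-1 s2 s3^-1 s2 s1^-1 s3 on 4 strands reduces by inverse Markov moves (closure unchanged at each step):
  Deconjugate: the word is γ·β·γ⁻¹ with γ = s3^-1 (prefix) and γ⁻¹ = s3 (suffix); strip both.
Reduced to β = s1^-1 s1^-1 s3^-1 s2 s3^-1 s2 s1^-1 on 4 strands, 7 crossings.
Both give the same β = s1^-1 s1^-1 s3^-1 s2 s3^-1 s2 s1^-1 on 4 strands, so one state sum suffices:
Braid: s1^-1 s1^-1 s3^-1 s2 s3^-1 s2 s1^-1 on 4 strands, 7 crossings.
Writhe w = (#positive) - (#negative) = 2 - 5 = -3.
Enumerate smoothing states for the bracket polynomial. There are 2^7 = 128 states.
Smooth each crossing (0=||, 1=⌣⌢); contribution A^(Σ sign_k(1-2s_k)) * d^(L-1).
Tabulate the states by total A-exponent and number of loops L (A-exp: L × count):
  A^7: L=5 ×1
  A^5: L=4 ×7
  A^3: L=3 ×20, L=5 ×1
  A^1: L=2 ×27, L=4 ×8
  A^-1: L=1 ×15, L=3 ×19, L=5 ×1
  A^-3: L=2 ×17, L=4 ×4
  A^-5: L=3 ×7
  A^-7: L=4 ×1
Each group contributes A^e * Σ count * d^(L-1):
Powers of d = -A^2 - A^-2: d^2 = A^4 + 2 + A^-4; d^3 = -A^6 - 3*A^2 - 3*A^-2 - A^-6; d^4 = A^8 + 4*A^4 + 6 + 4*A^-4 + A^-8.
  A^7 * (d^4) = A^15 + 4*A^11 + 6*A^7 + 4*A^3 + A^-1
  A^5 * (7*d^3) = -7*A^11 - 21*A^7 - 21*A^3 - 7*A^-1
  A^3 * (20*d^2 + d^4) = A^11 + 24*A^7 + 46*A^3 + 24*A^-1 + A^-5
  A^1 * (27*d + 8*d^3) = -8*A^7 - 51*A^3 - 51*A^-1 - 8*A^-5
  A^-1 * (15 + 19*d^2 + d^4) = A^7 + 23*A^3 + 59*A^-1 + 23*A^-5 + A^-9
  A^-3 * (17*d + 4*d^3) = -4*A^3 - 29*A^-1 - 29*A^-5 - 4*A^-9
  A^-5 * (7*d^2) = 7*A^-1 + 14*A^-5 + 7*A^-9
  A^-7 * (d^3) = -A^-1 - 3*A^-5 - 3*A^-9 - A^-13
Summing the groups: <K> = A^15 - 2*A^11 + 2*A^7 - 3*A^3 + 3*A^-1 - 2*A^-5 + A^-9 - A^-13
Normalise by the writhe: (-A^3)^(-w) = (-A^3)^(3) = -A^9, so f(A) = -A^9 * <K> = -A^24 + 2*A^20 - 2*A^16 + 3*A^12 - 3*A^8 + 2*A^4 - 1 + A^-4.
Substitute A = t^(-1/4), i.e. A^e → t^(-e/4): V(t) = t - 1 + 2*t^-1 - 3*t^-2 + 3*t^-3 - 2*t^-4 + 2*t^-5 - t^-6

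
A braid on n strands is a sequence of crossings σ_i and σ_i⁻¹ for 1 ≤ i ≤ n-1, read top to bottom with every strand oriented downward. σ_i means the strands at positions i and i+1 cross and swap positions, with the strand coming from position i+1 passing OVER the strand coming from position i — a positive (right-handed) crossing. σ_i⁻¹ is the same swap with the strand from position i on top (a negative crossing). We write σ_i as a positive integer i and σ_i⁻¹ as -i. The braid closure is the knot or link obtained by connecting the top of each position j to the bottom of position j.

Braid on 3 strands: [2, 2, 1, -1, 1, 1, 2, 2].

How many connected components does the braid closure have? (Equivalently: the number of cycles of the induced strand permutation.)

3

Derivation:
Track the strand permutation on 3 strands, starting from identity.
  step 1: s2 swaps positions 2,3 -> [1 3 2]
  step 2: s2 swaps positions 2,3 -> [1 2 3]
  step 3: s1 swaps positions 1,2 -> [2 1 3]
  step 4: s1^-1 swaps positions 1,2 -> [1 2 3]
  step 5: s1 swaps positions 1,2 -> [2 1 3]
  step 6: s1 swaps positions 1,2 -> [1 2 3]
  step 7: s2 swaps positions 2,3 -> [1 3 2]
  step 8: s2 swaps positions 2,3 -> [1 2 3]
Final permutation (position -> original strand): [1 2 3]
Closure components = cycle count of this permutation = 3.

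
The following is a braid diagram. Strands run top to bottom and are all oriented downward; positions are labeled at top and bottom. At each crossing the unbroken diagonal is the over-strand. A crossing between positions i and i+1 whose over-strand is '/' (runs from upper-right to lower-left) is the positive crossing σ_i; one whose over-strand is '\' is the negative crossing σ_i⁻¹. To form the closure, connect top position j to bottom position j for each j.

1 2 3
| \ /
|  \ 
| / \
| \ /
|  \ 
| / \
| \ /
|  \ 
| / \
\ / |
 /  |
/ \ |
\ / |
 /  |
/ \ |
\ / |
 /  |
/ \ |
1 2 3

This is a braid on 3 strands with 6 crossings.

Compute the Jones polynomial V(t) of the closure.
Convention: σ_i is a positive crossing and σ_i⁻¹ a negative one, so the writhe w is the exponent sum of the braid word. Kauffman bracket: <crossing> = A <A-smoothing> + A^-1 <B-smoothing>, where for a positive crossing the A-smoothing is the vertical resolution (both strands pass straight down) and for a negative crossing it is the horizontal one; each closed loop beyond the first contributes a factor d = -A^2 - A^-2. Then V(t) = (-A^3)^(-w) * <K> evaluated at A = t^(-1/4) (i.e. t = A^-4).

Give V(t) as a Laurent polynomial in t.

-t^3 + t^2 - t + 3 - t^-1 + t^-2 - t^-3

Derivation:
Reading the diagram top to bottom ('/'-over between positions i,i+1 = s_i, '\'-over = s_i^-1): braid word = s2^-1 s2^-1 s2^-1 s1 s1 s1.
Braid: s2^-1 s2^-1 s2^-1 s1 s1 s1 on 3 strands, 6 crossings.
Writhe w = (#positive) - (#negative) = 3 - 3 = 0.
Enumerate smoothing states for the bracket polynomial. There are 2^6 = 64 states.
Smooth each crossing (0=||, 1=⌣⌢); contribution A^(Σ sign_k(1-2s_k)) * d^(L-1).
Tabulate the states by total A-exponent and number of loops L (A-exp: L × count):
  A^6: L=4 ×1
  A^4: L=3 ×6
  A^2: L=2 ×12, L=4 ×3
  A^0: L=1 ×9, L=3 ×10, L=5 ×1
  A^-2: L=2 ×12, L=4 ×3
  A^-4: L=3 ×6
  A^-6: L=4 ×1
Each group contributes A^e * Σ count * d^(L-1):
Powers of d = -A^2 - A^-2: d^2 = A^4 + 2 + A^-4; d^3 = -A^6 - 3*A^2 - 3*A^-2 - A^-6; d^4 = A^8 + 4*A^4 + 6 + 4*A^-4 + A^-8.
  A^6 * (d^3) = -A^12 - 3*A^8 - 3*A^4 - 1
  A^4 * (6*d^2) = 6*A^8 + 12*A^4 + 6
  A^2 * (12*d + 3*d^3) = -3*A^8 - 21*A^4 - 21 - 3*A^-4
  A^0 * (9 + 10*d^2 + d^4) = A^8 + 14*A^4 + 35 + 14*A^-4 + A^-8
  A^-2 * (12*d + 3*d^3) = -3*A^4 - 21 - 21*A^-4 - 3*A^-8
  A^-4 * (6*d^2) = 6 + 12*A^-4 + 6*A^-8
  A^-6 * (d^3) = -1 - 3*A^-4 - 3*A^-8 - A^-12
Summing the groups: <K> = -A^12 + A^8 - A^4 + 3 - A^-4 + A^-8 - A^-12
Normalise by the writhe: (-A^3)^(-w) = (-A^3)^(0) = 1, so f(A) = 1 * <K> = -A^12 + A^8 - A^4 + 3 - A^-4 + A^-8 - A^-12.
Substitute A = t^(-1/4), i.e. A^e → t^(-e/4): V(t) = -t^3 + t^2 - t + 3 - t^-1 + t^-2 - t^-3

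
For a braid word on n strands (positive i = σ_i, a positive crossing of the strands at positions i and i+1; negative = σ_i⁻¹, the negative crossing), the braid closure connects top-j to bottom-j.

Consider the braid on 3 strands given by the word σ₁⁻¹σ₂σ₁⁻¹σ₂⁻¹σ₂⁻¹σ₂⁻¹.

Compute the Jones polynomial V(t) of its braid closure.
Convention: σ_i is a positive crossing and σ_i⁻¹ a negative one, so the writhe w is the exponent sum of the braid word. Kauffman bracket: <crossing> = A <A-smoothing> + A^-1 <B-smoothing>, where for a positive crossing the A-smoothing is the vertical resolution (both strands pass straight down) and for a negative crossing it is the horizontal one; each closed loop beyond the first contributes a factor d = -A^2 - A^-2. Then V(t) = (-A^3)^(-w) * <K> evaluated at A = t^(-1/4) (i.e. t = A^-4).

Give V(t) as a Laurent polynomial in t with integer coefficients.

t^-1 - t^-2 + 2*t^-3 - t^-4 + t^-5 - t^-6

Derivation:
Braid: s1^-1 s2 s1^-1 s2^-1 s2^-1 s2^-1 on 3 strands, 6 crossings.
Writhe w = (#positive) - (#negative) = 1 - 5 = -4.
Enumerate smoothing states for the bracket polynomial. There are 2^6 = 64 states.
Smooth each crossing (0=||, 1=⌣⌢); contribution A^(Σ sign_k(1-2s_k)) * d^(L-1).
Tabulate the states by total A-exponent and number of loops L (A-exp: L × count):
  A^6: L=4 ×1
  A^4: L=3 ×6
  A^2: L=2 ×12, L=4 ×3
  A^0: L=1 ×9, L=3 ×10, L=5 ×1
  A^-2: L=2 ×12, L=4 ×3
  A^-4: L=1 ×2, L=3 ×4
  A^-6: L=2 ×1
Each group contributes A^e * Σ count * d^(L-1):
Powers of d = -A^2 - A^-2: d^2 = A^4 + 2 + A^-4; d^3 = -A^6 - 3*A^2 - 3*A^-2 - A^-6; d^4 = A^8 + 4*A^4 + 6 + 4*A^-4 + A^-8.
  A^6 * (d^3) = -A^12 - 3*A^8 - 3*A^4 - 1
  A^4 * (6*d^2) = 6*A^8 + 12*A^4 + 6
  A^2 * (12*d + 3*d^3) = -3*A^8 - 21*A^4 - 21 - 3*A^-4
  A^0 * (9 + 10*d^2 + d^4) = A^8 + 14*A^4 + 35 + 14*A^-4 + A^-8
  A^-2 * (12*d + 3*d^3) = -3*A^4 - 21 - 21*A^-4 - 3*A^-8
  A^-4 * (2 + 4*d^2) = 4 + 10*A^-4 + 4*A^-8
  A^-6 * (d) = -A^-4 - A^-8
Summing the groups: <K> = -A^12 + A^8 - A^4 + 2 - A^-4 + A^-8
Normalise by the writhe: (-A^3)^(-w) = (-A^3)^(4) = A^12, so f(A) = A^12 * <K> = -A^24 + A^20 - A^16 + 2*A^12 - A^8 + A^4.
Substitute A = t^(-1/4), i.e. A^e → t^(-e/4): V(t) = t^-1 - t^-2 + 2*t^-3 - t^-4 + t^-5 - t^-6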